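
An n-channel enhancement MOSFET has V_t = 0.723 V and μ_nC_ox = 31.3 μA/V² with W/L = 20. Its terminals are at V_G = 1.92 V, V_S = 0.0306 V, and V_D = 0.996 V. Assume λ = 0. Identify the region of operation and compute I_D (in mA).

Triode; I_D = 0.413 mA

V_GS = V_G − V_S = 1.92 − 0.0306 = 1.89 V; V_DS = V_D − V_S = 0.996 − 0.0306 = 0.965 V.
k_n = μ_nC_ox · (W/L) = 0.626 mA/V².
V_ov = V_GS − V_t = 1.89 − 0.723 = 1.17 V.
Since V_DS = 0.965 V < V_ov = 1.17 V, the device is in the triode region.
I_D = k_n [V_ov · V_DS − ½ V_DS²] = 0.626 × [1.17 × 0.965 − 0.5 × 0.965²] = 0.413 mA.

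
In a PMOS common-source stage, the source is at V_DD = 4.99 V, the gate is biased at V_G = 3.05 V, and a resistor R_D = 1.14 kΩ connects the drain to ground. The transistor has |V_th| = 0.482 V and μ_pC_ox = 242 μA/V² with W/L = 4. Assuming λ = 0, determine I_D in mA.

V_SG = V_DD − V_G = 4.99 − 3.05 = 1.94 V, so V_ov = 1.94 − 0.482 = 1.46 V.
k_p = μ_pC_ox · (W/L) = 0.968 mA/V².
Assume saturation: I_D = ½ k_p V_ov² = 0.5 × 0.968 × 1.46² = 1.03 mA, giving V_SD = V_DD − I_D R_D = 4.99 − 1.03 × 1.14 = 3.82 V.
V_SD = 3.82 V ≥ V_ov = 1.46 V, confirming saturation.

I_D = 1.03 mA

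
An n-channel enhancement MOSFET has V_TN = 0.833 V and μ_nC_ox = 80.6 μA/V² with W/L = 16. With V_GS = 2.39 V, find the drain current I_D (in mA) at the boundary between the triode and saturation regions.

I_D = 1.56 mA

At the boundary V_DS = V_ov = V_GS − V_TN = 2.39 − 0.833 = 1.56 V.
k_n = μ_nC_ox · (W/L) = 1.29 mA/V².
I_D = ½ k_n V_ov² = 0.5 × 1.29 × 1.56² = 1.56 mA.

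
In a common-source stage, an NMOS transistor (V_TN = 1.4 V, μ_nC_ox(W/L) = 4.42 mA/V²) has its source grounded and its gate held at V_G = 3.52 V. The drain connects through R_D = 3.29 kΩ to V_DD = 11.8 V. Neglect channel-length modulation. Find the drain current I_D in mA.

V_GS = V_G = 3.52 V, so V_ov = 3.52 − 1.4 = 2.12 V.
Assume saturation: I_D = ½ k_n V_ov² = 0.5 × 4.42 × 2.12² = 9.93 mA, giving V_DS = V_DD − I_D R_D = 11.8 − 9.93 × 3.29 = -20.9 V.
But -20.9 V < V_ov = 2.12 V, so the device is actually in triode.
In triode I_D = k_n[V_ov V_DS − ½ V_DS²] and I_D = (V_DD − V_DS)/R_D. Equating: 7.27 V_DS² − 31.83 V_DS + 11.8 = 0, giving V_DS = 0.409 V (the root below V_ov).
I_D = (11.8 − 0.409) / 3.29 = 3.46 mA.

I_D = 3.46 mA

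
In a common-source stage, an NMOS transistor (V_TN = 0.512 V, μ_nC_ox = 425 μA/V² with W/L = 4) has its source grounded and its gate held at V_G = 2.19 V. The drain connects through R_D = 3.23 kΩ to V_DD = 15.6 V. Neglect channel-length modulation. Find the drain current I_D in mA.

I_D = 2.39 mA

V_GS = V_G = 2.19 V, so V_ov = 2.19 − 0.512 = 1.68 V.
k_n = μ_nC_ox · (W/L) = 1.7 mA/V².
Assume saturation: I_D = ½ k_n V_ov² = 0.5 × 1.7 × 1.68² = 2.39 mA, giving V_DS = V_DD − I_D R_D = 15.6 − 2.39 × 3.23 = 7.87 V.
V_DS = 7.87 V ≥ V_ov = 1.68 V, confirming saturation.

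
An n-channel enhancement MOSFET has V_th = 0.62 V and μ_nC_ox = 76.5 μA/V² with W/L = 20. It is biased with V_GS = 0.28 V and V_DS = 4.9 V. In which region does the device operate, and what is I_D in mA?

V_GS = 0.28 V < V_th = 0.62 V, so the transistor is in cutoff.

Cutoff; I_D = 0 mA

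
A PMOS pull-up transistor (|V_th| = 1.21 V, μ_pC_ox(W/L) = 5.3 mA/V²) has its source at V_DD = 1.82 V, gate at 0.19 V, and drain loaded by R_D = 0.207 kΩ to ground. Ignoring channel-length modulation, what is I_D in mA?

I_D = 0.467 mA

V_SG = V_DD − V_G = 1.82 − 0.19 = 1.63 V, so V_ov = 1.63 − 1.21 = 0.42 V.
Assume saturation: I_D = ½ k_p V_ov² = 0.5 × 5.3 × 0.42² = 0.467 mA, giving V_SD = V_DD − I_D R_D = 1.82 − 0.467 × 0.207 = 1.72 V.
V_SD = 1.72 V ≥ V_ov = 0.42 V, confirming saturation.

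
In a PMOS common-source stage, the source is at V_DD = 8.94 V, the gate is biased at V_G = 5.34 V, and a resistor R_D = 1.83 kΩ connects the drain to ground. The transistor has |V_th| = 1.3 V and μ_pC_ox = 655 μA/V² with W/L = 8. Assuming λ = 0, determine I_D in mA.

V_SG = V_DD − V_G = 8.94 − 5.34 = 3.6 V, so V_ov = 3.6 − 1.3 = 2.3 V.
k_p = μ_pC_ox · (W/L) = 5.24 mA/V².
Assume saturation: I_D = ½ k_p V_ov² = 0.5 × 5.24 × 2.3² = 13.9 mA, giving V_SD = V_DD − I_D R_D = 8.94 − 13.9 × 1.83 = -16.4 V.
But -16.4 V < V_ov = 2.3 V, so the device is actually in triode.
In triode I_D = k_p[V_ov V_SD − ½ V_SD²] and I_D = (V_DD − V_SD)/R_D. Equating: 4.79 V_SD² − 23.06 V_SD + 8.94 = 0, giving V_SD = 0.425 V (the root below V_ov).
I_D = (8.94 − 0.425) / 1.83 = 4.65 mA.

I_D = 4.65 mA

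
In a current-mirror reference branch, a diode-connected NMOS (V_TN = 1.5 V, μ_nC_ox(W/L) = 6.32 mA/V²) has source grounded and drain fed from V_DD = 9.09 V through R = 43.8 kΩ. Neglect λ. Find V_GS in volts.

V_GS = 1.73 V

With gate tied to drain, V_GS = V_DS ≥ V_GS − V_TN, so the device is in saturation.
KCL at the drain: ½ k_n (V_GS − V_TN)² = (V_DD − V_GS)/R.
Let x = V_GS − 1.5. Then 138 x² + x − 7.59 = 0, giving x = 0.231 V (positive root), so V_GS = 1.73 V.
I_D = (V_DD − V_GS)/R = (9.09 − 1.73) / 43.8 = 0.168 mA.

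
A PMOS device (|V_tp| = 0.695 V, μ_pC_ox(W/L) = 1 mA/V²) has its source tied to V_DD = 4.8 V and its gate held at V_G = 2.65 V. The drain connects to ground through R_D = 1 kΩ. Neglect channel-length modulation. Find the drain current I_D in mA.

I_D = 1.06 mA

V_SG = V_DD − V_G = 4.8 − 2.65 = 2.15 V, so V_ov = 2.15 − 0.695 = 1.46 V.
Assume saturation: I_D = ½ k_p V_ov² = 0.5 × 1 × 1.46² = 1.06 mA, giving V_SD = V_DD − I_D R_D = 4.8 − 1.06 × 1 = 3.74 V.
V_SD = 3.74 V ≥ V_ov = 1.46 V, confirming saturation.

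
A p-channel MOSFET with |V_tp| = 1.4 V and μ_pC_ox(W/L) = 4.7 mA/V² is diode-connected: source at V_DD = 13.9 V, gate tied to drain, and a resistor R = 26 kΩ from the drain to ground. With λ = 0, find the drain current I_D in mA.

With gate tied to drain, V_SG = V_SD ≥ V_SG − |V_tp|, so the device is in saturation.
KCL at the drain: ½ k_p (V_SG − |V_tp|)² = (V_DD − V_SG)/R.
Let x = V_SG − 1.4. Then 61.1 x² + x − 12.5 = 0, giving x = 0.444 V (positive root), so V_SG = 1.84 V.
I_D = (V_DD − V_SG)/R = (13.9 − 1.84) / 26 = 0.464 mA.

I_D = 0.464 mA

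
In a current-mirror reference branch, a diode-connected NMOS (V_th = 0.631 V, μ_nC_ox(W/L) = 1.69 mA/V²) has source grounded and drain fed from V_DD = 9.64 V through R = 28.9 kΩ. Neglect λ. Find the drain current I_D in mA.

With gate tied to drain, V_GS = V_DS ≥ V_GS − V_th, so the device is in saturation.
KCL at the drain: ½ k_n (V_GS − V_th)² = (V_DD − V_GS)/R.
Let x = V_GS − 0.631. Then 24.4 x² + x − 9.009 = 0, giving x = 0.587 V (positive root), so V_GS = 1.22 V.
I_D = (V_DD − V_GS)/R = (9.64 − 1.22) / 28.9 = 0.291 mA.

I_D = 0.291 mA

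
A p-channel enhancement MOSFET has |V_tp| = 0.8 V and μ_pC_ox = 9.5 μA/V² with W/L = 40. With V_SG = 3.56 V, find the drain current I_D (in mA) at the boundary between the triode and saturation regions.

At the boundary V_SD = V_ov = V_SG − |V_tp| = 3.56 − 0.8 = 2.76 V.
k_p = μ_pC_ox · (W/L) = 0.38 mA/V².
I_D = ½ k_p V_ov² = 0.5 × 0.38 × 2.76² = 1.45 mA.

I_D = 1.45 mA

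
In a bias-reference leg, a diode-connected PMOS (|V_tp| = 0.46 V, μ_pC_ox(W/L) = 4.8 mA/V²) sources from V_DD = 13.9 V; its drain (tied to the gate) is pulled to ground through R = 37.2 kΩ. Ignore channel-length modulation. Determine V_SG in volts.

V_SG = 0.842 V

With gate tied to drain, V_SG = V_SD ≥ V_SG − |V_tp|, so the device is in saturation.
KCL at the drain: ½ k_p (V_SG − |V_tp|)² = (V_DD − V_SG)/R.
Let x = V_SG − 0.46. Then 89.3 x² + x − 13.44 = 0, giving x = 0.382 V (positive root), so V_SG = 0.842 V.
I_D = (V_DD − V_SG)/R = (13.9 − 0.842) / 37.2 = 0.351 mA.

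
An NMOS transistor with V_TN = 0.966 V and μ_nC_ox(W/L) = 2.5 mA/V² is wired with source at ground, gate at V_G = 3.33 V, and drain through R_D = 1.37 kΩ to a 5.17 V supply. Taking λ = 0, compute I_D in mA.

I_D = 3.30 mA

V_GS = V_G = 3.33 V, so V_ov = 3.33 − 0.966 = 2.36 V.
Assume saturation: I_D = ½ k_n V_ov² = 0.5 × 2.5 × 2.36² = 6.99 mA, giving V_DS = V_DD − I_D R_D = 5.17 − 6.99 × 1.37 = -4.4 V.
But -4.4 V < V_ov = 2.36 V, so the device is actually in triode.
In triode I_D = k_n[V_ov V_DS − ½ V_DS²] and I_D = (V_DD − V_DS)/R_D. Equating: 1.71 V_DS² − 9.097 V_DS + 5.17 = 0, giving V_DS = 0.647 V (the root below V_ov).
I_D = (5.17 − 0.647) / 1.37 = 3.3 mA.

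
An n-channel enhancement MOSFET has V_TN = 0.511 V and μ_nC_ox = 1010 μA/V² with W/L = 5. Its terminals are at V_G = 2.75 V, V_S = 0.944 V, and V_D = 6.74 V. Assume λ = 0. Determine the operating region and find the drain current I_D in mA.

Saturation; I_D = 4.23 mA

V_GS = V_G − V_S = 2.75 − 0.944 = 1.81 V; V_DS = V_D − V_S = 6.74 − 0.944 = 5.8 V.
k_n = μ_nC_ox · (W/L) = 5.05 mA/V².
V_ov = V_GS − V_TN = 1.81 − 0.511 = 1.29 V.
Since V_DS = 5.8 V ≥ V_ov = 1.29 V, the device is in saturation.
I_D = ½ k_n V_ov² = 0.5 × 5.05 × 1.29² = 4.23 mA.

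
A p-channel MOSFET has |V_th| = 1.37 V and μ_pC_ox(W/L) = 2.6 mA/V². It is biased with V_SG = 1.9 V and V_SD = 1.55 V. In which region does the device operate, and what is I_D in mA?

V_ov = V_SG − |V_th| = 1.9 − 1.37 = 0.53 V.
Since V_SD = 1.55 V ≥ V_ov = 0.53 V, the device is in saturation.
I_D = ½ k_p V_ov² = 0.5 × 2.6 × 0.53² = 0.365 mA.

Saturation; I_D = 0.365 mA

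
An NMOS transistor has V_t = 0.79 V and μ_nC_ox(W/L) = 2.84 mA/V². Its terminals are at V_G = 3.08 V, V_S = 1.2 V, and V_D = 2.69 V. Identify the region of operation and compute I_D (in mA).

V_GS = V_G − V_S = 3.08 − 1.2 = 1.88 V; V_DS = V_D − V_S = 2.69 − 1.2 = 1.49 V.
V_ov = V_GS − V_t = 1.88 − 0.79 = 1.09 V.
Since V_DS = 1.49 V ≥ V_ov = 1.09 V, the device is in saturation.
I_D = ½ k_n V_ov² = 0.5 × 2.84 × 1.09² = 1.69 mA.

Saturation; I_D = 1.69 mA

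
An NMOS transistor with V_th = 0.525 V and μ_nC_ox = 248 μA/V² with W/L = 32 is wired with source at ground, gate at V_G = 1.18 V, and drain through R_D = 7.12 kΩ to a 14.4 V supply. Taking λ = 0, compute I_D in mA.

V_GS = V_G = 1.18 V, so V_ov = 1.18 − 0.525 = 0.655 V.
k_n = μ_nC_ox · (W/L) = 7.936 mA/V².
Assume saturation: I_D = ½ k_n V_ov² = 0.5 × 7.936 × 0.655² = 1.7 mA, giving V_DS = V_DD − I_D R_D = 14.4 − 1.7 × 7.12 = 2.28 V.
V_DS = 2.28 V ≥ V_ov = 0.655 V, confirming saturation.

I_D = 1.70 mA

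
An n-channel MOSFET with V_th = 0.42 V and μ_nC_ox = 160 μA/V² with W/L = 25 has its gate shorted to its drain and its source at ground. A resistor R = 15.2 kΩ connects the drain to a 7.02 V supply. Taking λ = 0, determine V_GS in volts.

V_GS = 0.870 V

With gate tied to drain, V_GS = V_DS ≥ V_GS − V_th, so the device is in saturation.
k_n = μ_nC_ox · (W/L) = 4 mA/V².
KCL at the drain: ½ k_n (V_GS − V_th)² = (V_DD − V_GS)/R.
Let x = V_GS − 0.42. Then 30.4 x² + x − 6.6 = 0, giving x = 0.45 V (positive root), so V_GS = 0.87 V.
I_D = (V_DD − V_GS)/R = (7.02 − 0.87) / 15.2 = 0.405 mA.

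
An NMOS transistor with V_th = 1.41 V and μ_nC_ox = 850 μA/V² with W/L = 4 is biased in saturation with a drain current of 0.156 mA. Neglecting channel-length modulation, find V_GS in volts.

V_GS = 1.71 V

k_n = μ_nC_ox · (W/L) = 3.4 mA/V².
In saturation I_D = ½ k_n (V_GS − V_th)², so V_GS − V_th = √(2 I_D / k_n) = √(2 × 0.156 / 3.4) = 0.303 V.
V_GS = 1.41 + 0.303 = 1.71 V.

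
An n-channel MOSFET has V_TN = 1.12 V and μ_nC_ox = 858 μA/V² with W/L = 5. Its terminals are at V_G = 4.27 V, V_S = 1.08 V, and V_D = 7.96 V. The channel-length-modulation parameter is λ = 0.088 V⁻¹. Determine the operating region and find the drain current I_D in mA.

V_GS = V_G − V_S = 4.27 − 1.08 = 3.19 V; V_DS = V_D − V_S = 7.96 − 1.08 = 6.88 V.
k_n = μ_nC_ox · (W/L) = 4.29 mA/V².
V_ov = V_GS − V_TN = 3.19 − 1.12 = 2.07 V.
Since V_DS = 6.88 V ≥ V_ov = 2.07 V, the device is in saturation.
I_D = ½ k_n V_ov² (1 + λ V_DS) = 0.5 × 4.29 × 2.07² × (1 + 0.088 × 6.88) = 14.8 mA.

Saturation; I_D = 14.8 mA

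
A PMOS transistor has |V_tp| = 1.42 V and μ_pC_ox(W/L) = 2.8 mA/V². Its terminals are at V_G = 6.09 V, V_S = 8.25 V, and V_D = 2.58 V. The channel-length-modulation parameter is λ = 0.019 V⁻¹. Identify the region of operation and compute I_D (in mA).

V_SG = V_S − V_G = 8.25 − 6.09 = 2.16 V; V_SD = V_S − V_D = 8.25 − 2.58 = 5.67 V.
V_ov = V_SG − |V_tp| = 2.16 − 1.42 = 0.74 V.
Since V_SD = 5.67 V ≥ V_ov = 0.74 V, the device is in saturation.
I_D = ½ k_p V_ov² (1 + λ V_SD) = 0.5 × 2.8 × 0.74² × (1 + 0.019 × 5.67) = 0.849 mA.

Saturation; I_D = 0.849 mA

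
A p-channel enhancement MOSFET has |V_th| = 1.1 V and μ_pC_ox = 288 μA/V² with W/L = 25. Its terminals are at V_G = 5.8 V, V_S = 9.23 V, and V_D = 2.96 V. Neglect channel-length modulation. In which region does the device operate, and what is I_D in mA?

Saturation; I_D = 19.5 mA

V_SG = V_S − V_G = 9.23 − 5.8 = 3.43 V; V_SD = V_S − V_D = 9.23 − 2.96 = 6.27 V.
k_p = μ_pC_ox · (W/L) = 7.2 mA/V².
V_ov = V_SG − |V_th| = 3.43 − 1.1 = 2.33 V.
Since V_SD = 6.27 V ≥ V_ov = 2.33 V, the device is in saturation.
I_D = ½ k_p V_ov² = 0.5 × 7.2 × 2.33² = 19.5 mA.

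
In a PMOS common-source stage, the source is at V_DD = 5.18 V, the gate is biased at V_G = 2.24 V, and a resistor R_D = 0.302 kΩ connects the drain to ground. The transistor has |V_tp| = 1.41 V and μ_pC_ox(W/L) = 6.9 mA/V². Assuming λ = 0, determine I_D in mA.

V_SG = V_DD − V_G = 5.18 − 2.24 = 2.94 V, so V_ov = 2.94 − 1.41 = 1.53 V.
Assume saturation: I_D = ½ k_p V_ov² = 0.5 × 6.9 × 1.53² = 8.08 mA, giving V_SD = V_DD − I_D R_D = 5.18 − 8.08 × 0.302 = 2.74 V.
V_SD = 2.74 V ≥ V_ov = 1.53 V, confirming saturation.

I_D = 8.08 mA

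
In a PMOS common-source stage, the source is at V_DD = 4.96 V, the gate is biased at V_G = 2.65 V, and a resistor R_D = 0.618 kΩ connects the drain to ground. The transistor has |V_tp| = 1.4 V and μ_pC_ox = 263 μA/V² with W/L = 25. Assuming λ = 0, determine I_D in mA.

I_D = 2.72 mA

V_SG = V_DD − V_G = 4.96 − 2.65 = 2.31 V, so V_ov = 2.31 − 1.4 = 0.91 V.
k_p = μ_pC_ox · (W/L) = 6.575 mA/V².
Assume saturation: I_D = ½ k_p V_ov² = 0.5 × 6.575 × 0.91² = 2.72 mA, giving V_SD = V_DD − I_D R_D = 4.96 − 2.72 × 0.618 = 3.28 V.
V_SD = 3.28 V ≥ V_ov = 0.91 V, confirming saturation.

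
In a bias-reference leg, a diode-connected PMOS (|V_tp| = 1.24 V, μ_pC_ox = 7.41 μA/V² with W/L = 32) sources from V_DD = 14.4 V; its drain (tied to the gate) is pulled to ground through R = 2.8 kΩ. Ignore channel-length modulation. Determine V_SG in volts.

With gate tied to drain, V_SG = V_SD ≥ V_SG − |V_tp|, so the device is in saturation.
k_p = μ_pC_ox · (W/L) = 0.2371 mA/V².
KCL at the drain: ½ k_p (V_SG − |V_tp|)² = (V_DD − V_SG)/R.
Let x = V_SG − 1.24. Then 0.332 x² + x − 13.16 = 0, giving x = 4.97 V (positive root), so V_SG = 6.21 V.
I_D = (V_DD − V_SG)/R = (14.4 − 6.21) / 2.8 = 2.93 mA.

V_SG = 6.21 V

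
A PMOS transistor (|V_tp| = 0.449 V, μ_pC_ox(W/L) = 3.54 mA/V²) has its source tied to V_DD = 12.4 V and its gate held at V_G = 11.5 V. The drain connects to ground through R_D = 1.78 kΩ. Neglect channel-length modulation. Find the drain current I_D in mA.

V_SG = V_DD − V_G = 12.4 − 11.5 = 0.9 V, so V_ov = 0.9 − 0.449 = 0.451 V.
Assume saturation: I_D = ½ k_p V_ov² = 0.5 × 3.54 × 0.451² = 0.36 mA, giving V_SD = V_DD − I_D R_D = 12.4 − 0.36 × 1.78 = 11.8 V.
V_SD = 11.8 V ≥ V_ov = 0.451 V, confirming saturation.

I_D = 0.360 mA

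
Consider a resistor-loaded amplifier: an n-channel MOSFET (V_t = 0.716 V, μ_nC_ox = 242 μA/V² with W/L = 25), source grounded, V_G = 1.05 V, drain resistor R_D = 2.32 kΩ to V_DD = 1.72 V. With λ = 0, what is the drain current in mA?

I_D = 0.337 mA

V_GS = V_G = 1.05 V, so V_ov = 1.05 − 0.716 = 0.334 V.
k_n = μ_nC_ox · (W/L) = 6.05 mA/V².
Assume saturation: I_D = ½ k_n V_ov² = 0.5 × 6.05 × 0.334² = 0.337 mA, giving V_DS = V_DD − I_D R_D = 1.72 − 0.337 × 2.32 = 0.937 V.
V_DS = 0.937 V ≥ V_ov = 0.334 V, confirming saturation.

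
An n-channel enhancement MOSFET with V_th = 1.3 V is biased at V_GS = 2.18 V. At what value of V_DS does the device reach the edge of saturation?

V_DS,sat = 0.880 V

The boundary between triode and saturation is V_DS = V_GS − V_th = V_ov.
V_ov = 2.18 − 1.3 = 0.88 V.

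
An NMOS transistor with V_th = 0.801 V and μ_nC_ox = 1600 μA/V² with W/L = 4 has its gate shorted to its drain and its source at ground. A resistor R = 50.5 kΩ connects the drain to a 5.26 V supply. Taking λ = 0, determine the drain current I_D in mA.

I_D = 0.0851 mA

With gate tied to drain, V_GS = V_DS ≥ V_GS − V_th, so the device is in saturation.
k_n = μ_nC_ox · (W/L) = 6.4 mA/V².
KCL at the drain: ½ k_n (V_GS − V_th)² = (V_DD − V_GS)/R.
Let x = V_GS − 0.801. Then 162 x² + x − 4.459 = 0, giving x = 0.163 V (positive root), so V_GS = 0.964 V.
I_D = (V_DD − V_GS)/R = (5.26 − 0.964) / 50.5 = 0.0851 mA.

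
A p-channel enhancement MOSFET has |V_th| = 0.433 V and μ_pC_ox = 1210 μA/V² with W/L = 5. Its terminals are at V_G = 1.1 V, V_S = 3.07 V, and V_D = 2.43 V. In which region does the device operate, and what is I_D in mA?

V_SG = V_S − V_G = 3.07 − 1.1 = 1.97 V; V_SD = V_S − V_D = 3.07 − 2.43 = 0.64 V.
k_p = μ_pC_ox · (W/L) = 6.05 mA/V².
V_ov = V_SG − |V_th| = 1.97 − 0.433 = 1.54 V.
Since V_SD = 0.64 V < V_ov = 1.54 V, the device is in the triode region.
I_D = k_p [V_ov · V_SD − ½ V_SD²] = 6.05 × [1.54 × 0.64 − 0.5 × 0.64²] = 4.71 mA.

Triode; I_D = 4.71 mA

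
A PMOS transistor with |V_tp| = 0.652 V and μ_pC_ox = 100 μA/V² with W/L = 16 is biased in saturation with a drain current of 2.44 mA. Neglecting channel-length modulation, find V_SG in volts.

k_p = μ_pC_ox · (W/L) = 1.6 mA/V².
In saturation I_D = ½ k_p (V_SG − |V_tp|)², so V_SG − |V_tp| = √(2 I_D / k_p) = √(2 × 2.44 / 1.6) = 1.75 V.
V_SG = 0.652 + 1.75 = 2.4 V.

V_SG = 2.40 V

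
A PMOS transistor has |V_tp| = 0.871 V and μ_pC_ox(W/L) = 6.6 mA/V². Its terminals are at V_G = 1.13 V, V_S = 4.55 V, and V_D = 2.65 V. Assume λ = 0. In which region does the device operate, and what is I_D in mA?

Triode; I_D = 20.1 mA

V_SG = V_S − V_G = 4.55 − 1.13 = 3.42 V; V_SD = V_S − V_D = 4.55 − 2.65 = 1.9 V.
V_ov = V_SG − |V_tp| = 3.42 − 0.871 = 2.55 V.
Since V_SD = 1.9 V < V_ov = 2.55 V, the device is in the triode region.
I_D = k_p [V_ov · V_SD − ½ V_SD²] = 6.6 × [2.55 × 1.9 − 0.5 × 1.9²] = 20.1 mA.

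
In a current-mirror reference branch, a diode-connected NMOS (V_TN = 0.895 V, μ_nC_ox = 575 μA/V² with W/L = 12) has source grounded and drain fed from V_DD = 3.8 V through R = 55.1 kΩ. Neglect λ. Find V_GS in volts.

With gate tied to drain, V_GS = V_DS ≥ V_GS − V_TN, so the device is in saturation.
k_n = μ_nC_ox · (W/L) = 6.9 mA/V².
KCL at the drain: ½ k_n (V_GS − V_TN)² = (V_DD − V_GS)/R.
Let x = V_GS − 0.895. Then 190 x² + x − 2.905 = 0, giving x = 0.121 V (positive root), so V_GS = 1.02 V.
I_D = (V_DD − V_GS)/R = (3.8 − 1.02) / 55.1 = 0.0505 mA.

V_GS = 1.02 V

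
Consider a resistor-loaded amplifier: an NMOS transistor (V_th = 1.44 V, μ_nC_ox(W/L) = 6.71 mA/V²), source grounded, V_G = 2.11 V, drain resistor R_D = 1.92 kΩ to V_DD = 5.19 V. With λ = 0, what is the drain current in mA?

I_D = 1.51 mA

V_GS = V_G = 2.11 V, so V_ov = 2.11 − 1.44 = 0.67 V.
Assume saturation: I_D = ½ k_n V_ov² = 0.5 × 6.71 × 0.67² = 1.51 mA, giving V_DS = V_DD − I_D R_D = 5.19 − 1.51 × 1.92 = 2.3 V.
V_DS = 2.3 V ≥ V_ov = 0.67 V, confirming saturation.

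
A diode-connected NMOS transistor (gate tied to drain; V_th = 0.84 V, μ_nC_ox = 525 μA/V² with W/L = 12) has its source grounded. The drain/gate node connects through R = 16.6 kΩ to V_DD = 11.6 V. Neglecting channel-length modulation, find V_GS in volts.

V_GS = 1.28 V

With gate tied to drain, V_GS = V_DS ≥ V_GS − V_th, so the device is in saturation.
k_n = μ_nC_ox · (W/L) = 6.3 mA/V².
KCL at the drain: ½ k_n (V_GS − V_th)² = (V_DD − V_GS)/R.
Let x = V_GS − 0.84. Then 52.3 x² + x − 10.76 = 0, giving x = 0.444 V (positive root), so V_GS = 1.28 V.
I_D = (V_DD − V_GS)/R = (11.6 − 1.28) / 16.6 = 0.621 mA.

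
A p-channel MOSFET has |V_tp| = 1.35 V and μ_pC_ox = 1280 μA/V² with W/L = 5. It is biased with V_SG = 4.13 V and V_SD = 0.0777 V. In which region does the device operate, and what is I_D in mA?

Triode; I_D = 1.36 mA

k_p = μ_pC_ox · (W/L) = 6.4 mA/V².
V_ov = V_SG − |V_tp| = 4.13 − 1.35 = 2.78 V.
Since V_SD = 0.0777 V < V_ov = 2.78 V, the device is in the triode region.
I_D = k_p [V_ov · V_SD − ½ V_SD²] = 6.4 × [2.78 × 0.0777 − 0.5 × 0.0777²] = 1.36 mA.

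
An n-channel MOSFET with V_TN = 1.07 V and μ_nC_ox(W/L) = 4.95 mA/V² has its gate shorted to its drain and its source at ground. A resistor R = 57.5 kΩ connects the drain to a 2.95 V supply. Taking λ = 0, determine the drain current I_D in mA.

With gate tied to drain, V_GS = V_DS ≥ V_GS − V_TN, so the device is in saturation.
KCL at the drain: ½ k_n (V_GS − V_TN)² = (V_DD − V_GS)/R.
Let x = V_GS − 1.07. Then 142 x² + x − 1.88 = 0, giving x = 0.111 V (positive root), so V_GS = 1.18 V.
I_D = (V_DD − V_GS)/R = (2.95 − 1.18) / 57.5 = 0.0308 mA.

I_D = 0.0308 mA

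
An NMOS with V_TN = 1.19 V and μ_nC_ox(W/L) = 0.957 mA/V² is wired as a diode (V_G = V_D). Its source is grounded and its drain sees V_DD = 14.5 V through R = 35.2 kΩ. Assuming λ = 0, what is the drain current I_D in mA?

With gate tied to drain, V_GS = V_DS ≥ V_GS − V_TN, so the device is in saturation.
KCL at the drain: ½ k_n (V_GS − V_TN)² = (V_DD − V_GS)/R.
Let x = V_GS − 1.19. Then 16.8 x² + x − 13.31 = 0, giving x = 0.86 V (positive root), so V_GS = 2.05 V.
I_D = (V_DD − V_GS)/R = (14.5 − 2.05) / 35.2 = 0.354 mA.

I_D = 0.354 mA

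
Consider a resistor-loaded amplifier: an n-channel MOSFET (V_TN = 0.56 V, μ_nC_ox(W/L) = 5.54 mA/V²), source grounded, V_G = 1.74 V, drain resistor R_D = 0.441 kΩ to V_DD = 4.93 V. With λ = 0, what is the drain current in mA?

V_GS = V_G = 1.74 V, so V_ov = 1.74 − 0.56 = 1.18 V.
Assume saturation: I_D = ½ k_n V_ov² = 0.5 × 5.54 × 1.18² = 3.86 mA, giving V_DS = V_DD − I_D R_D = 4.93 − 3.86 × 0.441 = 3.23 V.
V_DS = 3.23 V ≥ V_ov = 1.18 V, confirming saturation.

I_D = 3.86 mA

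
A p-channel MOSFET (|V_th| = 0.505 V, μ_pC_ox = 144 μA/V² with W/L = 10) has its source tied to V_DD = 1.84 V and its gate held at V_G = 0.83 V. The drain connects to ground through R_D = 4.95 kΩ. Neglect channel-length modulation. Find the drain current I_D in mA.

I_D = 0.184 mA

V_SG = V_DD − V_G = 1.84 − 0.83 = 1.01 V, so V_ov = 1.01 − 0.505 = 0.505 V.
k_p = μ_pC_ox · (W/L) = 1.44 mA/V².
Assume saturation: I_D = ½ k_p V_ov² = 0.5 × 1.44 × 0.505² = 0.184 mA, giving V_SD = V_DD − I_D R_D = 1.84 − 0.184 × 4.95 = 0.931 V.
V_SD = 0.931 V ≥ V_ov = 0.505 V, confirming saturation.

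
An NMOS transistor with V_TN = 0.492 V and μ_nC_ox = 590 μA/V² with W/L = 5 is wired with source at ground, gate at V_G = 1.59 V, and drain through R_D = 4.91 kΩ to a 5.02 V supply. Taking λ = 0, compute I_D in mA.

I_D = 0.951 mA

V_GS = V_G = 1.59 V, so V_ov = 1.59 − 0.492 = 1.1 V.
k_n = μ_nC_ox · (W/L) = 2.95 mA/V².
Assume saturation: I_D = ½ k_n V_ov² = 0.5 × 2.95 × 1.1² = 1.78 mA, giving V_DS = V_DD − I_D R_D = 5.02 − 1.78 × 4.91 = -3.71 V.
But -3.71 V < V_ov = 1.1 V, so the device is actually in triode.
In triode I_D = k_n[V_ov V_DS − ½ V_DS²] and I_D = (V_DD − V_DS)/R_D. Equating: 7.24 V_DS² − 16.9 V_DS + 5.02 = 0, giving V_DS = 0.349 V (the root below V_ov).
I_D = (5.02 − 0.349) / 4.91 = 0.951 mA.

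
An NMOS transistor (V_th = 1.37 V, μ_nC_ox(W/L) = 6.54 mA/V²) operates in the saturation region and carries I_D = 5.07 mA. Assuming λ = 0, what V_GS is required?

In saturation I_D = ½ k_n (V_GS − V_th)², so V_GS − V_th = √(2 I_D / k_n) = √(2 × 5.07 / 6.54) = 1.25 V.
V_GS = 1.37 + 1.25 = 2.62 V.

V_GS = 2.62 V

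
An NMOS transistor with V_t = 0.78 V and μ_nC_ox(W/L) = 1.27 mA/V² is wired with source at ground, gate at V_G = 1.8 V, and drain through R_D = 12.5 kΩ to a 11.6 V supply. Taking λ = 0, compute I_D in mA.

V_GS = V_G = 1.8 V, so V_ov = 1.8 − 0.78 = 1.02 V.
Assume saturation: I_D = ½ k_n V_ov² = 0.5 × 1.27 × 1.02² = 0.661 mA, giving V_DS = V_DD − I_D R_D = 11.6 − 0.661 × 12.5 = 3.34 V.
V_DS = 3.34 V ≥ V_ov = 1.02 V, confirming saturation.

I_D = 0.661 mA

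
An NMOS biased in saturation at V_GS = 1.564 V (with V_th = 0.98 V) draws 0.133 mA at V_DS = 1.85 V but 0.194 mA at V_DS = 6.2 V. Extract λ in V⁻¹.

With V_GS fixed, I_D ∝ (1 + λ V_DS) in saturation, so I_D2/I_D1 = (1 + λ V_DS2)/(1 + λ V_DS1).
0.194/0.133 = 1.459 = (1 + 6.2 λ)/(1 + 1.85 λ).
Solving: λ (I_D1 V_DS2 − I_D2 V_DS1) = I_D2 − I_D1, so λ = (0.194 − 0.133) / (0.133 × 6.2 − 0.194 × 1.85) = 0.061 / 0.466 = 0.131 V⁻¹.

λ = 0.131 V⁻¹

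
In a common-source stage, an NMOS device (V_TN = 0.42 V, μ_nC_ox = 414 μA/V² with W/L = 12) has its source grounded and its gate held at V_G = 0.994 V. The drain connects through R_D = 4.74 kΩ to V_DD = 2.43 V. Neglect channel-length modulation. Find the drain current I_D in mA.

I_D = 0.471 mA

V_GS = V_G = 0.994 V, so V_ov = 0.994 − 0.42 = 0.574 V.
k_n = μ_nC_ox · (W/L) = 4.968 mA/V².
Assume saturation: I_D = ½ k_n V_ov² = 0.5 × 4.968 × 0.574² = 0.818 mA, giving V_DS = V_DD − I_D R_D = 2.43 − 0.818 × 4.74 = -1.45 V.
But -1.45 V < V_ov = 0.574 V, so the device is actually in triode.
In triode I_D = k_n[V_ov V_DS − ½ V_DS²] and I_D = (V_DD − V_DS)/R_D. Equating: 11.8 V_DS² − 14.52 V_DS + 2.43 = 0, giving V_DS = 0.2 V (the root below V_ov).
I_D = (2.43 − 0.2) / 4.74 = 0.471 mA.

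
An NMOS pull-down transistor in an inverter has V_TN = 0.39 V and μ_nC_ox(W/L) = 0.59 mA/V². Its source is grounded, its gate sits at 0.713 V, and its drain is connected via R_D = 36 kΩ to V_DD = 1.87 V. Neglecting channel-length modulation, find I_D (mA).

I_D = 0.0308 mA

V_GS = V_G = 0.713 V, so V_ov = 0.713 − 0.39 = 0.323 V.
Assume saturation: I_D = ½ k_n V_ov² = 0.5 × 0.59 × 0.323² = 0.0308 mA, giving V_DS = V_DD − I_D R_D = 1.87 − 0.0308 × 36 = 0.762 V.
V_DS = 0.762 V ≥ V_ov = 0.323 V, confirming saturation.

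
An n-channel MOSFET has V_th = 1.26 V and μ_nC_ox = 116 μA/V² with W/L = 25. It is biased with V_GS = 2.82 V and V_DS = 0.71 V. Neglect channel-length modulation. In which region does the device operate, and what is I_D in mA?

Triode; I_D = 2.48 mA

k_n = μ_nC_ox · (W/L) = 2.9 mA/V².
V_ov = V_GS − V_th = 2.82 − 1.26 = 1.56 V.
Since V_DS = 0.71 V < V_ov = 1.56 V, the device is in the triode region.
I_D = k_n [V_ov · V_DS − ½ V_DS²] = 2.9 × [1.56 × 0.71 − 0.5 × 0.71²] = 2.48 mA.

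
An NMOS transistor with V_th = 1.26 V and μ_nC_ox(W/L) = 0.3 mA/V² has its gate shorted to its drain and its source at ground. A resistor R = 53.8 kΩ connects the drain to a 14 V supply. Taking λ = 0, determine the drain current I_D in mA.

With gate tied to drain, V_GS = V_DS ≥ V_GS − V_th, so the device is in saturation.
KCL at the drain: ½ k_n (V_GS − V_th)² = (V_DD − V_GS)/R.
Let x = V_GS − 1.26. Then 8.07 x² + x − 12.74 = 0, giving x = 1.2 V (positive root), so V_GS = 2.46 V.
I_D = (V_DD − V_GS)/R = (14 − 2.46) / 53.8 = 0.215 mA.

I_D = 0.215 mA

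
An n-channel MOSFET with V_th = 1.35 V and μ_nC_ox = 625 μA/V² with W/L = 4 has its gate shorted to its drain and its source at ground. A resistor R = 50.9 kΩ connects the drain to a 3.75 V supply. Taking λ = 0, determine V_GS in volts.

V_GS = 1.54 V

With gate tied to drain, V_GS = V_DS ≥ V_GS − V_th, so the device is in saturation.
k_n = μ_nC_ox · (W/L) = 2.5 mA/V².
KCL at the drain: ½ k_n (V_GS − V_th)² = (V_DD − V_GS)/R.
Let x = V_GS − 1.35. Then 63.6 x² + x − 2.4 = 0, giving x = 0.187 V (positive root), so V_GS = 1.54 V.
I_D = (V_DD − V_GS)/R = (3.75 − 1.54) / 50.9 = 0.0435 mA.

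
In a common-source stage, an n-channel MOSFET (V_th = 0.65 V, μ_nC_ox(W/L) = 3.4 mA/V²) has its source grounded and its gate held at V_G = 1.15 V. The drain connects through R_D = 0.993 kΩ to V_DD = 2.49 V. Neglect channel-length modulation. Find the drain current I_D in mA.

I_D = 0.425 mA

V_GS = V_G = 1.15 V, so V_ov = 1.15 − 0.65 = 0.5 V.
Assume saturation: I_D = ½ k_n V_ov² = 0.5 × 3.4 × 0.5² = 0.425 mA, giving V_DS = V_DD − I_D R_D = 2.49 − 0.425 × 0.993 = 2.07 V.
V_DS = 2.07 V ≥ V_ov = 0.5 V, confirming saturation.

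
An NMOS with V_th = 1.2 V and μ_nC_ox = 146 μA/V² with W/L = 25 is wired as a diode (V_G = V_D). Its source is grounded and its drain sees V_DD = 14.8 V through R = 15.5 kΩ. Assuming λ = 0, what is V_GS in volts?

V_GS = 1.88 V

With gate tied to drain, V_GS = V_DS ≥ V_GS − V_th, so the device is in saturation.
k_n = μ_nC_ox · (W/L) = 3.65 mA/V².
KCL at the drain: ½ k_n (V_GS − V_th)² = (V_DD − V_GS)/R.
Let x = V_GS − 1.2. Then 28.3 x² + x − 13.6 = 0, giving x = 0.676 V (positive root), so V_GS = 1.88 V.
I_D = (V_DD − V_GS)/R = (14.8 − 1.88) / 15.5 = 0.834 mA.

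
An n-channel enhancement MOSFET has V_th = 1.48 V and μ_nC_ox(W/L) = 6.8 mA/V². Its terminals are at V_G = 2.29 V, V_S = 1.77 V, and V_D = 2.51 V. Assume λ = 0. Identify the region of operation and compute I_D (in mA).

Cutoff; I_D = 0 mA

V_GS = V_G − V_S = 2.29 − 1.77 = 0.52 V; V_DS = V_D − V_S = 2.51 − 1.77 = 0.74 V.
V_GS = 0.52 V < V_th = 1.48 V, so the transistor is in cutoff.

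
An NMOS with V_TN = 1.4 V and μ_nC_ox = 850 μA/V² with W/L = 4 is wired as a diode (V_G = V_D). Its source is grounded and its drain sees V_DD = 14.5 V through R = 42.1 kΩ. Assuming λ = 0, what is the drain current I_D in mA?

I_D = 0.301 mA

With gate tied to drain, V_GS = V_DS ≥ V_GS − V_TN, so the device is in saturation.
k_n = μ_nC_ox · (W/L) = 3.4 mA/V².
KCL at the drain: ½ k_n (V_GS − V_TN)² = (V_DD − V_GS)/R.
Let x = V_GS − 1.4. Then 71.6 x² + x − 13.1 = 0, giving x = 0.421 V (positive root), so V_GS = 1.82 V.
I_D = (V_DD − V_GS)/R = (14.5 − 1.82) / 42.1 = 0.301 mA.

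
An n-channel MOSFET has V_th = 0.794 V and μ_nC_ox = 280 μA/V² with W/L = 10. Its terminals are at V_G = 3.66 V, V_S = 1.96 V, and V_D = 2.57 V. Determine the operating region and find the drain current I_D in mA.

V_GS = V_G − V_S = 3.66 − 1.96 = 1.7 V; V_DS = V_D − V_S = 2.57 − 1.96 = 0.61 V.
k_n = μ_nC_ox · (W/L) = 2.8 mA/V².
V_ov = V_GS − V_th = 1.7 − 0.794 = 0.906 V.
Since V_DS = 0.61 V < V_ov = 0.906 V, the device is in the triode region.
I_D = k_n [V_ov · V_DS − ½ V_DS²] = 2.8 × [0.906 × 0.61 − 0.5 × 0.61²] = 1.03 mA.

Triode; I_D = 1.03 mA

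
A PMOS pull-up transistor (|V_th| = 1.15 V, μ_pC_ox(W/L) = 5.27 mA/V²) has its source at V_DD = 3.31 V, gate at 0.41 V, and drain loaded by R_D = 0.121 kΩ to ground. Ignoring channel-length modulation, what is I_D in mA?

V_SG = V_DD − V_G = 3.31 − 0.41 = 2.9 V, so V_ov = 2.9 − 1.15 = 1.75 V.
Assume saturation: I_D = ½ k_p V_ov² = 0.5 × 5.27 × 1.75² = 8.07 mA, giving V_SD = V_DD − I_D R_D = 3.31 − 8.07 × 0.121 = 2.33 V.
V_SD = 2.33 V ≥ V_ov = 1.75 V, confirming saturation.

I_D = 8.07 mA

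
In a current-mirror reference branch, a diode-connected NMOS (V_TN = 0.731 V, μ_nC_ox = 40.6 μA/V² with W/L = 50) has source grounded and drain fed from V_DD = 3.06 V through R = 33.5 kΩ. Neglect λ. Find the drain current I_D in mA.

I_D = 0.0621 mA

With gate tied to drain, V_GS = V_DS ≥ V_GS − V_TN, so the device is in saturation.
k_n = μ_nC_ox · (W/L) = 2.03 mA/V².
KCL at the drain: ½ k_n (V_GS − V_TN)² = (V_DD − V_GS)/R.
Let x = V_GS − 0.731. Then 34 x² + x − 2.329 = 0, giving x = 0.247 V (positive root), so V_GS = 0.978 V.
I_D = (V_DD − V_GS)/R = (3.06 − 0.978) / 33.5 = 0.0621 mA.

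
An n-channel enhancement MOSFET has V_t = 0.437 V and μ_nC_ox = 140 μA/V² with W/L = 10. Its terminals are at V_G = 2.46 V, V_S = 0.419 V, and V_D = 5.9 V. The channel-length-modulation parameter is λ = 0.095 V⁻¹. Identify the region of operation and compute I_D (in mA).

Saturation; I_D = 2.74 mA

V_GS = V_G − V_S = 2.46 − 0.419 = 2.04 V; V_DS = V_D − V_S = 5.9 − 0.419 = 5.48 V.
k_n = μ_nC_ox · (W/L) = 1.4 mA/V².
V_ov = V_GS − V_t = 2.04 − 0.437 = 1.6 V.
Since V_DS = 5.48 V ≥ V_ov = 1.6 V, the device is in saturation.
I_D = ½ k_n V_ov² (1 + λ V_DS) = 0.5 × 1.4 × 1.6² × (1 + 0.095 × 5.48) = 2.74 mA.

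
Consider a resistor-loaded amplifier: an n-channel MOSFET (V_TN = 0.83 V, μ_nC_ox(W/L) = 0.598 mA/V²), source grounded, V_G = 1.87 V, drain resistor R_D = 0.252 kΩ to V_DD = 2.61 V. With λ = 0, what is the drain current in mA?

V_GS = V_G = 1.87 V, so V_ov = 1.87 − 0.83 = 1.04 V.
Assume saturation: I_D = ½ k_n V_ov² = 0.5 × 0.598 × 1.04² = 0.323 mA, giving V_DS = V_DD − I_D R_D = 2.61 − 0.323 × 0.252 = 2.53 V.
V_DS = 2.53 V ≥ V_ov = 1.04 V, confirming saturation.

I_D = 0.323 mA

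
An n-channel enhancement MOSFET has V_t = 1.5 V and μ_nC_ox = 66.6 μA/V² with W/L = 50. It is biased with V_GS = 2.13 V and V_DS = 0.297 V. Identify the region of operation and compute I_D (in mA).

Triode; I_D = 0.476 mA

k_n = μ_nC_ox · (W/L) = 3.33 mA/V².
V_ov = V_GS − V_t = 2.13 − 1.5 = 0.63 V.
Since V_DS = 0.297 V < V_ov = 0.63 V, the device is in the triode region.
I_D = k_n [V_ov · V_DS − ½ V_DS²] = 3.33 × [0.63 × 0.297 − 0.5 × 0.297²] = 0.476 mA.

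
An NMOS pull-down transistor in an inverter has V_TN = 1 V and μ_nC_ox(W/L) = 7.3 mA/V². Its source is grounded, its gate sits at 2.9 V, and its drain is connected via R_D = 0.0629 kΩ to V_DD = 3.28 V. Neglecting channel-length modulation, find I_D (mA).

I_D = 13.2 mA

V_GS = V_G = 2.9 V, so V_ov = 2.9 − 1 = 1.9 V.
Assume saturation: I_D = ½ k_n V_ov² = 0.5 × 7.3 × 1.9² = 13.2 mA, giving V_DS = V_DD − I_D R_D = 3.28 − 13.2 × 0.0629 = 2.45 V.
V_DS = 2.45 V ≥ V_ov = 1.9 V, confirming saturation.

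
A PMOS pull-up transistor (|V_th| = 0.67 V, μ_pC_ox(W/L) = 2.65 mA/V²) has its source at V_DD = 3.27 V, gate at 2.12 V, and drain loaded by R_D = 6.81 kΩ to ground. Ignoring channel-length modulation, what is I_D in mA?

I_D = 0.305 mA

V_SG = V_DD − V_G = 3.27 − 2.12 = 1.15 V, so V_ov = 1.15 − 0.67 = 0.48 V.
Assume saturation: I_D = ½ k_p V_ov² = 0.5 × 2.65 × 0.48² = 0.305 mA, giving V_SD = V_DD − I_D R_D = 3.27 − 0.305 × 6.81 = 1.19 V.
V_SD = 1.19 V ≥ V_ov = 0.48 V, confirming saturation.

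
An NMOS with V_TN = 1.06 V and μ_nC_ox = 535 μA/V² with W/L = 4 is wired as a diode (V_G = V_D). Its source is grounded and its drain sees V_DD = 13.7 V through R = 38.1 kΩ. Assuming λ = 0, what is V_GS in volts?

V_GS = 1.60 V

With gate tied to drain, V_GS = V_DS ≥ V_GS − V_TN, so the device is in saturation.
k_n = μ_nC_ox · (W/L) = 2.14 mA/V².
KCL at the drain: ½ k_n (V_GS − V_TN)² = (V_DD − V_GS)/R.
Let x = V_GS − 1.06. Then 40.8 x² + x − 12.64 = 0, giving x = 0.545 V (positive root), so V_GS = 1.6 V.
I_D = (V_DD − V_GS)/R = (13.7 − 1.6) / 38.1 = 0.317 mA.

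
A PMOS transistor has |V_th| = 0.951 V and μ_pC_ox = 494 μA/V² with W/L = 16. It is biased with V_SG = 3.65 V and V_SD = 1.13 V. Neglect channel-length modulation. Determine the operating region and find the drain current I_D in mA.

k_p = μ_pC_ox · (W/L) = 7.904 mA/V².
V_ov = V_SG − |V_th| = 3.65 − 0.951 = 2.7 V.
Since V_SD = 1.13 V < V_ov = 2.7 V, the device is in the triode region.
I_D = k_p [V_ov · V_SD − ½ V_SD²] = 7.904 × [2.7 × 1.13 − 0.5 × 1.13²] = 19.1 mA.

Triode; I_D = 19.1 mA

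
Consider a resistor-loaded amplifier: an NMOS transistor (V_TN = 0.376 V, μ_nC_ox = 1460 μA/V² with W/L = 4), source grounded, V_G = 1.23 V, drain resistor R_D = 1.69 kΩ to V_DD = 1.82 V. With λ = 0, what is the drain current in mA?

V_GS = V_G = 1.23 V, so V_ov = 1.23 − 0.376 = 0.854 V.
k_n = μ_nC_ox · (W/L) = 5.84 mA/V².
Assume saturation: I_D = ½ k_n V_ov² = 0.5 × 5.84 × 0.854² = 2.13 mA, giving V_DS = V_DD − I_D R_D = 1.82 − 2.13 × 1.69 = -1.78 V.
But -1.78 V < V_ov = 0.854 V, so the device is actually in triode.
In triode I_D = k_n[V_ov V_DS − ½ V_DS²] and I_D = (V_DD − V_DS)/R_D. Equating: 4.93 V_DS² − 9.429 V_DS + 1.82 = 0, giving V_DS = 0.218 V (the root below V_ov).
I_D = (1.82 − 0.218) / 1.69 = 0.948 mA.

I_D = 0.948 mA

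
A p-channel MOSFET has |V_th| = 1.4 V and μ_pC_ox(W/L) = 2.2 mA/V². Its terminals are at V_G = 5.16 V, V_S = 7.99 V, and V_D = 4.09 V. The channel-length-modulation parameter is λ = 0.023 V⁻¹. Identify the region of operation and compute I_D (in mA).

Saturation; I_D = 2.45 mA

V_SG = V_S − V_G = 7.99 − 5.16 = 2.83 V; V_SD = V_S − V_D = 7.99 − 4.09 = 3.9 V.
V_ov = V_SG − |V_th| = 2.83 − 1.4 = 1.43 V.
Since V_SD = 3.9 V ≥ V_ov = 1.43 V, the device is in saturation.
I_D = ½ k_p V_ov² (1 + λ V_SD) = 0.5 × 2.2 × 1.43² × (1 + 0.023 × 3.9) = 2.45 mA.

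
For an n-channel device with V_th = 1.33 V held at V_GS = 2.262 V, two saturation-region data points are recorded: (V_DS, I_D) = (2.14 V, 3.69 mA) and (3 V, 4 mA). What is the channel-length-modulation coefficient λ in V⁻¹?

With V_GS fixed, I_D ∝ (1 + λ V_DS) in saturation, so I_D2/I_D1 = (1 + λ V_DS2)/(1 + λ V_DS1).
4/3.69 = 1.084 = (1 + 3 λ)/(1 + 2.14 λ).
Solving: λ (I_D1 V_DS2 − I_D2 V_DS1) = I_D2 − I_D1, so λ = (4 − 3.69) / (3.69 × 3 − 4 × 2.14) = 0.31 / 2.51 = 0.124 V⁻¹.

λ = 0.124 V⁻¹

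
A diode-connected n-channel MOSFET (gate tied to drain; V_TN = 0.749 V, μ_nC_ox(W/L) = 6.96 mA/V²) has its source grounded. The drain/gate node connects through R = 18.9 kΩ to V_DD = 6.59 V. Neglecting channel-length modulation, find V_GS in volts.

V_GS = 1.04 V

With gate tied to drain, V_GS = V_DS ≥ V_GS − V_TN, so the device is in saturation.
KCL at the drain: ½ k_n (V_GS − V_TN)² = (V_DD − V_GS)/R.
Let x = V_GS − 0.749. Then 65.8 x² + x − 5.841 = 0, giving x = 0.29 V (positive root), so V_GS = 1.04 V.
I_D = (V_DD − V_GS)/R = (6.59 − 1.04) / 18.9 = 0.294 mA.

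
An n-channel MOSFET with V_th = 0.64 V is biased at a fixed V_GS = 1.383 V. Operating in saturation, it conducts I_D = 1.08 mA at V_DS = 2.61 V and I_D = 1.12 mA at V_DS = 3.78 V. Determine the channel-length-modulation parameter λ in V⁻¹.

With V_GS fixed, I_D ∝ (1 + λ V_DS) in saturation, so I_D2/I_D1 = (1 + λ V_DS2)/(1 + λ V_DS1).
1.12/1.08 = 1.037 = (1 + 3.78 λ)/(1 + 2.61 λ).
Solving: λ (I_D1 V_DS2 − I_D2 V_DS1) = I_D2 − I_D1, so λ = (1.12 − 1.08) / (1.08 × 3.78 − 1.12 × 2.61) = 0.04 / 1.16 = 0.0345 V⁻¹.

λ = 0.0345 V⁻¹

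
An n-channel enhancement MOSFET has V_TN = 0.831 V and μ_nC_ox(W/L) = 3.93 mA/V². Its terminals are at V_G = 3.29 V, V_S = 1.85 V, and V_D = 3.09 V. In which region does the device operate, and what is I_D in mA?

V_GS = V_G − V_S = 3.29 − 1.85 = 1.44 V; V_DS = V_D − V_S = 3.09 − 1.85 = 1.24 V.
V_ov = V_GS − V_TN = 1.44 − 0.831 = 0.609 V.
Since V_DS = 1.24 V ≥ V_ov = 0.609 V, the device is in saturation.
I_D = ½ k_n V_ov² = 0.5 × 3.93 × 0.609² = 0.729 mA.

Saturation; I_D = 0.729 mA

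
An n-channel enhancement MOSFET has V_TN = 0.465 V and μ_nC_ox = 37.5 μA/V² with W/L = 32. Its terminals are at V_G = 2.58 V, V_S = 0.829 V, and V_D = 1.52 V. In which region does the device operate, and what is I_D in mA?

Triode; I_D = 0.780 mA

V_GS = V_G − V_S = 2.58 − 0.829 = 1.75 V; V_DS = V_D − V_S = 1.52 − 0.829 = 0.691 V.
k_n = μ_nC_ox · (W/L) = 1.2 mA/V².
V_ov = V_GS − V_TN = 1.75 − 0.465 = 1.29 V.
Since V_DS = 0.691 V < V_ov = 1.29 V, the device is in the triode region.
I_D = k_n [V_ov · V_DS − ½ V_DS²] = 1.2 × [1.29 × 0.691 − 0.5 × 0.691²] = 0.78 mA.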